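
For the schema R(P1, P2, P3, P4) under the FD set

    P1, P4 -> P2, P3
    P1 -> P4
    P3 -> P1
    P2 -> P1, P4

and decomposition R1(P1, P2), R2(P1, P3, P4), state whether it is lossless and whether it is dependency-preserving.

Lossless test: (P1)⁺ = {P1, P2, P3, P4}, which contains all of one fragment — lossless.
Dependency preservation: P1, P4 → P2, P3; P2 → P1, P4 are not contained in any single fragment, but the restricted closure of each left-hand side across the fragments still reaches the right-hand side; the remaining FDs each lie inside some fragment. All dependencies are preserved.

lossless and dependency-preserving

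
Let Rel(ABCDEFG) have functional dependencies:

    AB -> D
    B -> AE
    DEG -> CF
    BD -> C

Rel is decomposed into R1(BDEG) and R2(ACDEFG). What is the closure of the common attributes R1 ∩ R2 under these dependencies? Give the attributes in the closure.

R1 ∩ R2 = {DEG}.
DEG → CF applies, adding CF
Closure: {CDEFG}.

CDEFG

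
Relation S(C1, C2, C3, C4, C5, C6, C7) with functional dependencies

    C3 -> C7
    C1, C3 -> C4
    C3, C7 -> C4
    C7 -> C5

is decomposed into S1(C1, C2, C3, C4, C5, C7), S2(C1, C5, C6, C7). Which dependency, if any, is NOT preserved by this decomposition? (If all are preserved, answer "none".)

none

C3 → C7 lies within S1.
C1, C3 → C4 lies within S1.
C3, C7 → C4 lies within S1.
C7 → C5 lies within S1.
Every dependency is enforceable on the fragments, so the decomposition is dependency-preserving.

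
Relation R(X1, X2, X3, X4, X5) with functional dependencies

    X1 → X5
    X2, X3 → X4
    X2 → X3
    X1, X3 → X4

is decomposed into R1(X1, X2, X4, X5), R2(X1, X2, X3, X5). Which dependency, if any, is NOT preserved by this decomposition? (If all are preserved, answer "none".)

X1, X3 → X4

Check X1, X3 → X4: no single fragment contains all of {X1, X3, X4}, and the restricted closure of {X1, X3} across the fragments never reaches {X4}.
X1 → X5 is preserved.
X2, X3 → X4 is preserved.
X2 → X3 is preserved.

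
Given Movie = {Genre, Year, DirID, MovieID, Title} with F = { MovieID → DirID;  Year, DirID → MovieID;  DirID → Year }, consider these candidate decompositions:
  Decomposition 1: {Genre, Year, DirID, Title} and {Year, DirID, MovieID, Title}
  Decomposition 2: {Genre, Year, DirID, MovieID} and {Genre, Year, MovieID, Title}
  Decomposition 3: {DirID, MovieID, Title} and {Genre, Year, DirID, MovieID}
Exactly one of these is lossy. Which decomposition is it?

Decomposition 3

Decomposition 1: common = {Year, DirID, Title}, closure = {Year, DirID, MovieID, Title} → lossless.
Decomposition 2: common = {Genre, Year, MovieID}, closure = {Genre, Year, DirID, MovieID} → lossless.
Decomposition 3: common = {DirID, MovieID}, closure = {Year, DirID, MovieID} → lossy.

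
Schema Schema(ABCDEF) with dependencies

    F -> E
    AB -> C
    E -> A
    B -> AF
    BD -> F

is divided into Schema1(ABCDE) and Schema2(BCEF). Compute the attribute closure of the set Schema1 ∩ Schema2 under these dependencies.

Schema1 ∩ Schema2 = {BCE}.
E → A applies, adding A
B → AF applies, adding F
Closure: {ABCEF}.

ABCEF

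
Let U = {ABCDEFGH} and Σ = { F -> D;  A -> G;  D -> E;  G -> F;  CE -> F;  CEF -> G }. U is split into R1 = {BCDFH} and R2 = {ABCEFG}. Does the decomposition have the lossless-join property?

No

Common attributes: R1 ∩ R2 = {BCF}.
Closure of {BCF}: F → D applies, adding D; D → E applies, adding E; CEF → G applies, adding G. So (BCF)⁺ = {BCDEFG}.
The closure contains neither all of R1 = {BCDFH} nor all of R2 = {ABCEFG}, so the common attributes are not a superkey of either fragment. The join is lossy.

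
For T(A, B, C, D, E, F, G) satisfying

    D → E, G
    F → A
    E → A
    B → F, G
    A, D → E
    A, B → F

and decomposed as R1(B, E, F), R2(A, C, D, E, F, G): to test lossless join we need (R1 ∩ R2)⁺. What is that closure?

R1 ∩ R2 = {E, F}.
F → A applies, adding A
Closure: {A, E, F}.

A, E, F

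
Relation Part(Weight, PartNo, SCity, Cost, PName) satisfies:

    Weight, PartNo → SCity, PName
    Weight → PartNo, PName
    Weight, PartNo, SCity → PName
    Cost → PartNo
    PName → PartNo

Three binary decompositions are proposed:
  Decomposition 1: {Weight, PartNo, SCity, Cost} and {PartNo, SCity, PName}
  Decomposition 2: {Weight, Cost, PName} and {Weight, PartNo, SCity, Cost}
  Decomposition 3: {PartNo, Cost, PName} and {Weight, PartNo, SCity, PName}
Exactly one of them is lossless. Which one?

Decomposition 1: common = {PartNo, SCity}, closure = {PartNo, SCity} → lossy.
Decomposition 2: common = {Weight, Cost}, closure = {Weight, PartNo, SCity, Cost, PName} → lossless.
Decomposition 3: common = {PartNo, PName}, closure = {PartNo, PName} → lossy.

Decomposition 2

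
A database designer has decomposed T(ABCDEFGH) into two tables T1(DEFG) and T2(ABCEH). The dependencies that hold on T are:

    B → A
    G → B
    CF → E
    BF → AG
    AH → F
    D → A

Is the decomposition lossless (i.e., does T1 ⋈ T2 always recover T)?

Common attributes: T1 ∩ T2 = {E}.
No dependency enlarges {E}, so (E)⁺ = {E}.
The closure contains neither all of T1 = {DEFG} nor all of T2 = {ABCEH}, so the common attributes are not a superkey of either fragment. The join is lossy.

No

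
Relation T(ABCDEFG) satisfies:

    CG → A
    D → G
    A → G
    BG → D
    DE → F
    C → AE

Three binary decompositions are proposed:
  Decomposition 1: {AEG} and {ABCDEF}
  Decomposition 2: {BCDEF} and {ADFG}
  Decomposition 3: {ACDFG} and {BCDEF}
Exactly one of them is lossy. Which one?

Decomposition 2

Decomposition 1: common = {AE}, closure = {AEG} → lossless.
Decomposition 2: common = {DF}, closure = {DFG} → lossy.
Decomposition 3: common = {CDF}, closure = {ACDEFG} → lossless.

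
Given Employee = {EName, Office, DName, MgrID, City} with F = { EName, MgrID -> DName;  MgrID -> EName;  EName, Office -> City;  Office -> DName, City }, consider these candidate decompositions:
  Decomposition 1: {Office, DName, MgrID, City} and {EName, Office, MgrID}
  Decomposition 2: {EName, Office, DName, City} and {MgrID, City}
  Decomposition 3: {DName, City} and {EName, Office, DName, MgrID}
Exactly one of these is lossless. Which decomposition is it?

Decomposition 1

Decomposition 1: common = {Office, MgrID}, closure = {EName, Office, DName, MgrID, City} → lossless.
Decomposition 2: common = {City}, closure = {City} → lossy.
Decomposition 3: common = {DName}, closure = {DName} → lossy.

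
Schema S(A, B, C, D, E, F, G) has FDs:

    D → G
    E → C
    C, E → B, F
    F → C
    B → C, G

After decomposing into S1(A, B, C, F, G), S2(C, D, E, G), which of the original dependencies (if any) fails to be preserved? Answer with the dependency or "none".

Check C, E → B, F: no single fragment contains all of {B, C, E, F}, and the restricted closure of {C, E} across the fragments never reaches {B, F}.
D → G is preserved.
E → C is preserved.
F → C is preserved.
B → C, G is preserved.

C, E → B, F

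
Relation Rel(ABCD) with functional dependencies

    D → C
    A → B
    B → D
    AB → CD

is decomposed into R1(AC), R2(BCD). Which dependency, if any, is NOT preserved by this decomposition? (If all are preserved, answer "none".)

A → B

Check A → B: no single fragment contains all of {AB}, and the restricted closure of {A} across the fragments never reaches {B}.
D → C is preserved.
B → D is preserved.
AB → CD is preserved.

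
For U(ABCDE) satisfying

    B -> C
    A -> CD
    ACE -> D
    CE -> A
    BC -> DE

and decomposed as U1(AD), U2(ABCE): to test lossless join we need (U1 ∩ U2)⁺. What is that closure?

U1 ∩ U2 = {A}.
A → CD applies, adding CD
Closure: {ACD}.

ACD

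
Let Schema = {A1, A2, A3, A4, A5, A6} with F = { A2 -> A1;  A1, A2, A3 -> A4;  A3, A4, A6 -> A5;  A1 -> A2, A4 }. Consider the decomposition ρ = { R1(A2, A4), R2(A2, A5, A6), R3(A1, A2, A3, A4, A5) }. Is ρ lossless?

Chase test. Columns are A1, A2, A3, A4, A5, A6; row i has aⱼ where attribute j ∈ Ri, else bᵢⱼ.
Initial tableau (one row per fragment):
  row 1: b11 a2 b13 a4 b15 b16
  row 2: b21 a2 b23 b24 a5 a6
  row 3: a1 a2 a3 a4 a5 b36
Rows 1 and 2 agree on A2; apply A2→A1 and equate their A1 entries.
Rows 1 and 3 agree on A2; apply A2→A1 and equate their A1 entries.
Rows 1 and 2 agree on A1; apply A1→A2, A4 and equate their A2, A4 entries.
No row becomes fully distinguished — the join is lossy.

No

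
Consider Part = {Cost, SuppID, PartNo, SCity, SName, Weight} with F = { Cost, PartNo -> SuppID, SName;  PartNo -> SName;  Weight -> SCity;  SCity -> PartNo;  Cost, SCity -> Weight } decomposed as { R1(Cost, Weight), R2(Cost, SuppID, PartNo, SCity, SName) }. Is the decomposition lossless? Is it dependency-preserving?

Lossless test: (Cost)⁺ = {Cost}, which is a superkey of neither fragment — lossy.
Dependency preservation: the restricted closure of {Weight} across the fragments never reaches {SCity}, so Weight → SCity cannot be enforced without a join — not preserved.

lossy and not dependency-preserving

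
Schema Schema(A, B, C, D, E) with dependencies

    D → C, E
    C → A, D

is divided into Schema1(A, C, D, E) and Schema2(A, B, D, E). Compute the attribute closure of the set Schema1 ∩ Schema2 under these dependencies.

Schema1 ∩ Schema2 = {A, D, E}.
D → C, E applies, adding C
Closure: {A, C, D, E}.

A, C, D, E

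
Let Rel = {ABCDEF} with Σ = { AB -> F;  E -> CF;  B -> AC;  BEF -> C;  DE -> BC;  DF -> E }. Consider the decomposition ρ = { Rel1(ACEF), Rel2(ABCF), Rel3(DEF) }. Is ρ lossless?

Chase test. Columns are ABCDEF; row i has aⱼ where attribute j ∈ Reli, else bᵢⱼ.
Initial tableau (one row per fragment):
  row 1: a1 b12 a3 b14 a5 a6
  row 2: a1 a2 a3 b24 b25 a6
  row 3: b31 b32 b33 a4 a5 a6
Rows 1 and 3 agree on E; apply E→CF and equate their CF entries.
No row becomes fully distinguished — the join is lossy.

No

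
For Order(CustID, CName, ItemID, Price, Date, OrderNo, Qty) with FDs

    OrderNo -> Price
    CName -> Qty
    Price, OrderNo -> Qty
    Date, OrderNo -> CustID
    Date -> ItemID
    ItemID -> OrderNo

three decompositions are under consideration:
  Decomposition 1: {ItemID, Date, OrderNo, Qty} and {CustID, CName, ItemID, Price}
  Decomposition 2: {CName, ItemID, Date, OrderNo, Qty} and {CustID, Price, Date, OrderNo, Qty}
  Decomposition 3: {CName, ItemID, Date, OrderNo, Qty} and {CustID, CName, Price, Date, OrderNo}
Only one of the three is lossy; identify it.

Decomposition 1: common = {ItemID}, closure = {ItemID, Price, OrderNo, Qty} → lossy.
Decomposition 2: common = {Date, OrderNo, Qty}, closure = {CustID, ItemID, Price, Date, OrderNo, Qty} → lossless.
Decomposition 3: common = {CName, Date, OrderNo}, closure = {CustID, CName, ItemID, Price, Date, OrderNo, Qty} → lossless.

Decomposition 1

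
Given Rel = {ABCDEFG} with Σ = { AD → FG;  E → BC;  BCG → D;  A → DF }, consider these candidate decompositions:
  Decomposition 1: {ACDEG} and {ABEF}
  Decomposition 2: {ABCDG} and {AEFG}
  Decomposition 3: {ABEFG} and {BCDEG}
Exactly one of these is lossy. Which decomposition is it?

Decomposition 1: common = {AE}, closure = {ABCDEFG} → lossless.
Decomposition 2: common = {AG}, closure = {ADFG} → lossy.
Decomposition 3: common = {BEG}, closure = {BCDEG} → lossless.

Decomposition 2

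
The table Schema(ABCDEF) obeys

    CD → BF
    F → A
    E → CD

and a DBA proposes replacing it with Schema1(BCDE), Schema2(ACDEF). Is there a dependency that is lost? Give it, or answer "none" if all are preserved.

CD → BF: restricted closure across fragments reaches BF.
F → A lies within Schema2.
E → CD lies within Schema1.
Every dependency is enforceable on the fragments, so the decomposition is dependency-preserving.

none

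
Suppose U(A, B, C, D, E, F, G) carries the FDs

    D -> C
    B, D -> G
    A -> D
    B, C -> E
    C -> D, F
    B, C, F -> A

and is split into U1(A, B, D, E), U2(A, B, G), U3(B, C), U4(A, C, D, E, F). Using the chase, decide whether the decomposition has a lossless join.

Yes

Chase test. Columns are A, B, C, D, E, F, G; row i has aⱼ where attribute j ∈ Ui, else bᵢⱼ.
Initial tableau (one row per fragment):
  row 1: a1 a2 b13 a4 a5 b16 b17
  row 2: a1 a2 b23 b24 b25 b26 a7
  row 3: b31 a2 a3 b34 b35 b36 b37
  row 4: a1 b42 a3 a4 a5 a6 b47
Rows 1 and 4 agree on D; apply D→C and equate their C entries.
Rows 1 and 2 agree on A; apply A→D and equate their D entries.
Rows 1 and 3 agree on B, C; apply B, C→E and equate their E entries.
Rows 1 and 3 agree on C; apply C→D, F and equate their D, F entries.
Rows 1 and 4 agree on C; apply C→D, F and equate their D, F entries.
Rows 1 and 3 agree on B, C, F; apply B, C, F→A and equate their A entries.
Rows 1 and 2 agree on D; apply D→C and equate their C entries.
Rows 1 and 2 agree on B, D; apply B, D→G and equate their G entries.
Rows 1 and 3 agree on B, D; apply B, D→G and equate their G entries.
Rows 1 and 2 agree on B, C; apply B, C→E and equate their E entries.
Rows 1 and 2 agree on C; apply C→D, F and equate their D, F entries.
Row 1 is now all distinguished symbols — the join is lossless.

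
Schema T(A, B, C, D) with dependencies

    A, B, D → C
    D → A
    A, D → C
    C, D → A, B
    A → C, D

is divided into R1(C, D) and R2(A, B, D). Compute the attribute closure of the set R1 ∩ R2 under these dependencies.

A, B, C, D

R1 ∩ R2 = {D}.
D → A applies, adding A
A, D → C applies, adding C
C, D → A, B applies, adding B
Closure: {A, B, C, D}.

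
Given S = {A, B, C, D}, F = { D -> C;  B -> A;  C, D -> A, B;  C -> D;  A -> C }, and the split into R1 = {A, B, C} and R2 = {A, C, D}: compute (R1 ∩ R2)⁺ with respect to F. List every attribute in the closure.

A, B, C, D

R1 ∩ R2 = {A, C}.
C → D applies, adding D
C, D → A, B applies, adding B
Closure: {A, B, C, D}.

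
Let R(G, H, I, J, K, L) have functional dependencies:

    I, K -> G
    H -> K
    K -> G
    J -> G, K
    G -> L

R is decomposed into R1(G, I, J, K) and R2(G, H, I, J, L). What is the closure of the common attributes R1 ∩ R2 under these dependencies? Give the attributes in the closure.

G, I, J, K, L

R1 ∩ R2 = {G, I, J}.
J → G, K applies, adding K
G → L applies, adding L
Closure: {G, I, J, K, L}.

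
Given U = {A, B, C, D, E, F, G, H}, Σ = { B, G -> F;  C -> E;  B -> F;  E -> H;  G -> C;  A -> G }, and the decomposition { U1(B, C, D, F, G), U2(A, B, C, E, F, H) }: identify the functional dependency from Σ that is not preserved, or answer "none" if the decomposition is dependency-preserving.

A -> G

Check A → G: no single fragment contains all of {A, G}, and the restricted closure of {A} across the fragments never reaches {G}.
B, G → F is preserved.
C → E is preserved.
B → F is preserved.
E → H is preserved.
G → C is preserved.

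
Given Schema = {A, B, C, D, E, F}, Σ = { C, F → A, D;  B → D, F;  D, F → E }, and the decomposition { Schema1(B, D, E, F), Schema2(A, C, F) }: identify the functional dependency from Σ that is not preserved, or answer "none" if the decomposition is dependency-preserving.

C, F → A, D

Check C, F → A, D: no single fragment contains all of {A, C, D, F}, and the restricted closure of {C, F} across the fragments never reaches {A, D}.
B → D, F is preserved.
D, F → E is preserved.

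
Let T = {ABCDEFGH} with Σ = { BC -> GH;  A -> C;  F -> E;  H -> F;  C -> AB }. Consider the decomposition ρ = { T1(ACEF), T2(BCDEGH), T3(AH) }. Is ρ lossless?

Yes

Chase test. Columns are ABCDEFGH; row i has aⱼ where attribute j ∈ Ti, else bᵢⱼ.
Initial tableau (one row per fragment):
  row 1: a1 b12 a3 b14 a5 a6 b17 b18
  row 2: b21 a2 a3 a4 a5 b26 a7 a8
  row 3: a1 b32 b33 b34 b35 b36 b37 a8
Rows 1 and 3 agree on A; apply A→C and equate their C entries.
Rows 2 and 3 agree on H; apply H→F and equate their F entries.
Rows 1 and 2 agree on C; apply C→AB and equate their AB entries.
Rows 1 and 3 agree on C; apply C→AB and equate their AB entries.
Rows 1 and 2 agree on BC; apply BC→GH and equate their GH entries.
Rows 1 and 3 agree on BC; apply BC→GH and equate their GH entries.
Rows 2 and 3 agree on F; apply F→E and equate their E entries.
Rows 1 and 2 agree on H; apply H→F and equate their F entries.
Row 2 is now all distinguished symbols — the join is lossless.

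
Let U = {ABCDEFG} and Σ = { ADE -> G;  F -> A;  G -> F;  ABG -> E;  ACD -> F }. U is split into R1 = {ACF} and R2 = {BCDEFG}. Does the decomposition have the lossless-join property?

Yes

Common attributes: R1 ∩ R2 = {CF}.
Closure of {CF}: F → A applies, adding A. So (CF)⁺ = {ACF}.
This closure contains every attribute of R1, so R1 ∩ R2 → R1. The join is lossless.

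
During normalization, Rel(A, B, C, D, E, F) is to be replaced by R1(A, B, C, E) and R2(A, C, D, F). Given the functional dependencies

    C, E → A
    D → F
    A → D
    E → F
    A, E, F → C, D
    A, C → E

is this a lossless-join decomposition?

Yes

Common attributes: R1 ∩ R2 = {A, C}.
Closure of {A, C}: A → D applies, adding D; A, C → E applies, adding E; D → F applies, adding F. So (A, C)⁺ = {A, C, D, E, F}.
This closure contains every attribute of R2, so R1 ∩ R2 → R2. The join is lossless.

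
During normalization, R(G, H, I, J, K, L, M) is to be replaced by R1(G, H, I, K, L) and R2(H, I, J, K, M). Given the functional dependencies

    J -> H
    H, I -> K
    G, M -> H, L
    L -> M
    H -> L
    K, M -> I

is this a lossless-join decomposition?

Common attributes: R1 ∩ R2 = {H, I, K}.
Closure of {H, I, K}: H → L applies, adding L; L → M applies, adding M. So (H, I, K)⁺ = {H, I, K, L, M}.
The closure contains neither all of R1 = {G, H, I, K, L} nor all of R2 = {H, I, J, K, M}, so the common attributes are not a superkey of either fragment. The join is lossy.

No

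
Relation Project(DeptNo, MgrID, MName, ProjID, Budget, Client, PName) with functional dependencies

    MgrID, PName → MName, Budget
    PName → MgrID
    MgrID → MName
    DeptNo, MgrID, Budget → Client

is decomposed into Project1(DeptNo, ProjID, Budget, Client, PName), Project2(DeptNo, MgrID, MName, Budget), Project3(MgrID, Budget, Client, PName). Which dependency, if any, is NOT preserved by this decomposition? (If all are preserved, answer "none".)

Check DeptNo, MgrID, Budget → Client: no single fragment contains all of {DeptNo, MgrID, Budget, Client}, and the restricted closure of {DeptNo, MgrID, Budget} across the fragments never reaches {Client}.
MgrID, PName → MName, Budget is preserved.
PName → MgrID is preserved.
MgrID → MName is preserved.

DeptNo, MgrID, Budget → Client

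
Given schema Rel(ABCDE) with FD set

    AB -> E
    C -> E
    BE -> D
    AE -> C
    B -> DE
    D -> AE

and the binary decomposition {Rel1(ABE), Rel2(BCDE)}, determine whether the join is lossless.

Yes

Common attributes: Rel1 ∩ Rel2 = {BE}.
Closure of {BE}: BE → D applies, adding D; D → AE applies, adding A; AE → C applies, adding C. So (BE)⁺ = {ABCDE}.
This closure contains every attribute of Rel1, so Rel1 ∩ Rel2 → Rel1. The join is lossless.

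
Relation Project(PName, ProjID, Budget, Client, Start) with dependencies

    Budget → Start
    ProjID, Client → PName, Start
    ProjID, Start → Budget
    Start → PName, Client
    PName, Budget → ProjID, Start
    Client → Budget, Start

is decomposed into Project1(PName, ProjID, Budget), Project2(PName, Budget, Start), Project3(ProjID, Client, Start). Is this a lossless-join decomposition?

Yes

Chase test. Columns are PName, ProjID, Budget, Client, Start; row i has aⱼ where attribute j ∈ Projecti, else bᵢⱼ.
Initial tableau (one row per fragment):
  row 1: a1 a2 a3 b14 b15
  row 2: a1 b22 a3 b24 a5
  row 3: b31 a2 b33 a4 a5
Rows 1 and 2 agree on Budget; apply Budget→Start and equate their Start entries.
Rows 1 and 3 agree on ProjID, Start; apply ProjID, Start→Budget and equate their Budget entries.
Rows 1 and 2 agree on Start; apply Start→PName, Client and equate their PName, Client entries.
Rows 1 and 3 agree on Start; apply Start→PName, Client and equate their PName, Client entries.
Rows 1 and 2 agree on PName, Budget; apply PName, Budget→ProjID, Start and equate their ProjID, Start entries.
Row 1 is now all distinguished symbols — the join is lossless.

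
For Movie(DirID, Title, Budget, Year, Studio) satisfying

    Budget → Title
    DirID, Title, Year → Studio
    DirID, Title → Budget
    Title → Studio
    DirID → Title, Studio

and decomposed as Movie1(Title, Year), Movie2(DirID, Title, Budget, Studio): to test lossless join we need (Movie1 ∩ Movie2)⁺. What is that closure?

Title, Studio

Movie1 ∩ Movie2 = {Title}.
Title → Studio applies, adding Studio
Closure: {Title, Studio}.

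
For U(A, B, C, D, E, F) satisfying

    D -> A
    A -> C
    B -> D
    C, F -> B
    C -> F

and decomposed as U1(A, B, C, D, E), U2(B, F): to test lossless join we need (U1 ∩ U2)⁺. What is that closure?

A, B, C, D, F

U1 ∩ U2 = {B}.
B → D applies, adding D
D → A applies, adding A
A → C applies, adding C
C → F applies, adding F
Closure: {A, B, C, D, F}.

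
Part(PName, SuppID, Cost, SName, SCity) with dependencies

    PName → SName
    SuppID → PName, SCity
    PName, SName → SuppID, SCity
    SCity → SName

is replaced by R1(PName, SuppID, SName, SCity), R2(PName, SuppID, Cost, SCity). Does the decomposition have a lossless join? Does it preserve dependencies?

lossless and dependency-preserving

Lossless test: (PName, SuppID, SCity)⁺ = {PName, SuppID, SName, SCity}, which contains all of one fragment — lossless.
Dependency preservation: every FD's attributes lie within a single fragment, so each can be enforced locally — preserved.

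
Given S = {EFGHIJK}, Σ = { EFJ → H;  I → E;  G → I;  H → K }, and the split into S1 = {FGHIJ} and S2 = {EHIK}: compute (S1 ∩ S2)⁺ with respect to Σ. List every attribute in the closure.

EHIK

S1 ∩ S2 = {HI}.
I → E applies, adding E
H → K applies, adding K
Closure: {EHIK}.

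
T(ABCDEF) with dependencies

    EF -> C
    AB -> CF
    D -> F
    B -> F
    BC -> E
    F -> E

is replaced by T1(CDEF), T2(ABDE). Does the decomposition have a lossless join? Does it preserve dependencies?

Lossless test: (DE)⁺ = {CDEF}, which contains all of one fragment — lossless.
Dependency preservation: the restricted closure of {AB} across the fragments never reaches {CF}, so AB → CF cannot be enforced without a join — not preserved.

lossless but not dependency-preserving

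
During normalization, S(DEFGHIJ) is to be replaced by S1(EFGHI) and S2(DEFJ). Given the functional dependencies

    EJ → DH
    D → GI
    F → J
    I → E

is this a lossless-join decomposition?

Common attributes: S1 ∩ S2 = {EF}.
Closure of {EF}: F → J applies, adding J; EJ → DH applies, adding DH; D → GI applies, adding GI. So (EF)⁺ = {DEFGHIJ}.
This closure contains every attribute of S1, so S1 ∩ S2 → S1. The join is lossless.

Yes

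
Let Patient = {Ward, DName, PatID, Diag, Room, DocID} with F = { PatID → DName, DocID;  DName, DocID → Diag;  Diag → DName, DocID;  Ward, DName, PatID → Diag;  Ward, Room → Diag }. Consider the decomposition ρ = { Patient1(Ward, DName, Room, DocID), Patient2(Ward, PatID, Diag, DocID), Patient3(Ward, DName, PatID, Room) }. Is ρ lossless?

Yes

Chase test. Columns are Ward, DName, PatID, Diag, Room, DocID; row i has aⱼ where attribute j ∈ Patienti, else bᵢⱼ.
Initial tableau (one row per fragment):
  row 1: a1 a2 b13 b14 a5 a6
  row 2: a1 b22 a3 a4 b25 a6
  row 3: a1 a2 a3 b34 a5 b36
Rows 2 and 3 agree on PatID; apply PatID→DName, DocID and equate their DName, DocID entries.
Rows 1 and 2 agree on DName, DocID; apply DName, DocID→Diag and equate their Diag entries.
Rows 1 and 3 agree on DName, DocID; apply DName, DocID→Diag and equate their Diag entries.
Row 3 is now all distinguished symbols — the join is lossless.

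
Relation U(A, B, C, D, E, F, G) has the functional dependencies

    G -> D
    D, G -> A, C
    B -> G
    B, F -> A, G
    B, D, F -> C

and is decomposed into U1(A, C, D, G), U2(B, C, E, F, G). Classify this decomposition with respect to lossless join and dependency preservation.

lossless and dependency-preserving

Lossless test: (C, G)⁺ = {A, C, D, G}, which contains all of one fragment — lossless.
Dependency preservation: B, F → A, G; B, D, F → C are not contained in any single fragment, but the restricted closure of each left-hand side across the fragments still reaches the right-hand side; the remaining FDs each lie inside some fragment. All dependencies are preserved.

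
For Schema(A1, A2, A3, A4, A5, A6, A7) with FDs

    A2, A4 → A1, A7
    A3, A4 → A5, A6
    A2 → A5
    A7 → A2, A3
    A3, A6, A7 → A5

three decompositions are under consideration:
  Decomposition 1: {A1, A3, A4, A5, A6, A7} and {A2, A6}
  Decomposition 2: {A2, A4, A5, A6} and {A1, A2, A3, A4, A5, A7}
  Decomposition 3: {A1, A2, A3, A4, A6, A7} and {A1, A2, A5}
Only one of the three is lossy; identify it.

Decomposition 1: common = {A6}, closure = {A6} → lossy.
Decomposition 2: common = {A2, A4, A5}, closure = {A1, A2, A3, A4, A5, A6, A7} → lossless.
Decomposition 3: common = {A1, A2}, closure = {A1, A2, A5} → lossless.

Decomposition 1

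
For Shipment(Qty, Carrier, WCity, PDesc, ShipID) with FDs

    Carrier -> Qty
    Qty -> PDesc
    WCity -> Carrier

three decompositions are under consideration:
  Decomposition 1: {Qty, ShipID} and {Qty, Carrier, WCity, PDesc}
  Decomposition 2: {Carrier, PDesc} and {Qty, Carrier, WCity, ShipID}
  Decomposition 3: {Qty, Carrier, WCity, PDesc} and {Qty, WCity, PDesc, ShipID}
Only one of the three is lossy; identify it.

Decomposition 1: common = {Qty}, closure = {Qty, PDesc} → lossy.
Decomposition 2: common = {Carrier}, closure = {Qty, Carrier, PDesc} → lossless.
Decomposition 3: common = {Qty, WCity, PDesc}, closure = {Qty, Carrier, WCity, PDesc} → lossless.

Decomposition 1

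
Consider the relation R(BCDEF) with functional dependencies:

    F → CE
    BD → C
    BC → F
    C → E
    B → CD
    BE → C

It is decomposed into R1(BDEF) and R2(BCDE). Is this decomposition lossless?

Yes

Common attributes: R1 ∩ R2 = {BDE}.
Closure of {BDE}: BD → C applies, adding C; BC → F applies, adding F. So (BDE)⁺ = {BCDEF}.
This closure contains every attribute of R1, so R1 ∩ R2 → R1. The join is lossless.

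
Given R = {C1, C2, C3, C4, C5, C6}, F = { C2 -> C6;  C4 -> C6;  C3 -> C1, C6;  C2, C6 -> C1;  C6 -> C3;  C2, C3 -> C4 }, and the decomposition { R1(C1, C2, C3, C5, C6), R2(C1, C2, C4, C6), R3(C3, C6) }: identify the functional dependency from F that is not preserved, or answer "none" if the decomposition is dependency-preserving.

C2 → C6 lies within R1.
C4 → C6 lies within R2.
C3 → C1, C6 lies within R1.
C2, C6 → C1 lies within R1.
C6 → C3 lies within R1.
C2, C3 → C4: restricted closure across fragments reaches C4.
Every dependency is enforceable on the fragments, so the decomposition is dependency-preserving.

none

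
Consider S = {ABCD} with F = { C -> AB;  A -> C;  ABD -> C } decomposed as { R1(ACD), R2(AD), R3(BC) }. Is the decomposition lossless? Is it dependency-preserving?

Lossless test (chase): Rows 1 and 3 agree on C; apply C→AB and equate their AB entries. Rows 1 and 2 agree on A; apply A→C and equate their C entries. Rows 1 and 2 agree on C; apply C→AB and equate their AB entries. Row 1 is now all distinguished symbols — the join is lossless.
Dependency preservation: C → AB; ABD → C are not contained in any single fragment, but the restricted closure of each left-hand side across the fragments still reaches the right-hand side; the remaining FDs each lie inside some fragment. All dependencies are preserved.

lossless and dependency-preserving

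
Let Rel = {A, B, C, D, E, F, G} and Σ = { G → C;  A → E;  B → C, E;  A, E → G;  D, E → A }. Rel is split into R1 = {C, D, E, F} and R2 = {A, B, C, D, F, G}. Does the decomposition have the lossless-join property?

Common attributes: R1 ∩ R2 = {C, D, F}.
No dependency enlarges {C, D, F}, so (C, D, F)⁺ = {C, D, F}.
The closure contains neither all of R1 = {C, D, E, F} nor all of R2 = {A, B, C, D, F, G}, so the common attributes are not a superkey of either fragment. The join is lossy.

No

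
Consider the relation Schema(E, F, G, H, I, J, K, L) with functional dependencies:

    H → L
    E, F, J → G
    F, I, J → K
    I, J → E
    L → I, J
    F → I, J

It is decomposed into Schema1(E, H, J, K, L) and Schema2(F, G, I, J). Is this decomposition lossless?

No

Common attributes: Schema1 ∩ Schema2 = {J}.
No dependency enlarges {J}, so (J)⁺ = {J}.
The closure contains neither all of Schema1 = {E, H, J, K, L} nor all of Schema2 = {F, G, I, J}, so the common attributes are not a superkey of either fragment. The join is lossy.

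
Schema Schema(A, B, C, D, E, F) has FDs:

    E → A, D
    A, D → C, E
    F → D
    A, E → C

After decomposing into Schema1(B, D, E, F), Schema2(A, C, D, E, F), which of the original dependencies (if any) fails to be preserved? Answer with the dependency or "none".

E → A, D lies within Schema2.
A, D → C, E lies within Schema2.
F → D lies within Schema1.
A, E → C lies within Schema2.
Every dependency is enforceable on the fragments, so the decomposition is dependency-preserving.

none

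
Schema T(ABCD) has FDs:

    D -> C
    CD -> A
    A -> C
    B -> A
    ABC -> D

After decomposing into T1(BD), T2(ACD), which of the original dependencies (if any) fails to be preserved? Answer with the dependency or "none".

D → C lies within T2.
CD → A lies within T2.
A → C lies within T2.
B → A: restricted closure across fragments reaches A.
ABC → D: restricted closure across fragments reaches D.
Every dependency is enforceable on the fragments, so the decomposition is dependency-preserving.

none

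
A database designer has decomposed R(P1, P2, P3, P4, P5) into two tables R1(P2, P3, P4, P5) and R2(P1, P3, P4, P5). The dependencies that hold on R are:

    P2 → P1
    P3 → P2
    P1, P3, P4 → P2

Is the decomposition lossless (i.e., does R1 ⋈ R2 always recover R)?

Yes

Common attributes: R1 ∩ R2 = {P3, P4, P5}.
Closure of {P3, P4, P5}: P3 → P2 applies, adding P2; P2 → P1 applies, adding P1. So (P3, P4, P5)⁺ = {P1, P2, P3, P4, P5}.
This closure contains every attribute of R1, so R1 ∩ R2 → R1. The join is lossless.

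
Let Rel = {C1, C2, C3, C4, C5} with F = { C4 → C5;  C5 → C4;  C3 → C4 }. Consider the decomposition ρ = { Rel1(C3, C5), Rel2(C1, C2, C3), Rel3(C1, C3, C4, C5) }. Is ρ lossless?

Chase test. Columns are C1, C2, C3, C4, C5; row i has aⱼ where attribute j ∈ Reli, else bᵢⱼ.
Initial tableau (one row per fragment):
  row 1: b11 b12 a3 b14 a5
  row 2: a1 a2 a3 b24 b25
  row 3: a1 b32 a3 a4 a5
Rows 1 and 3 agree on C5; apply C5→C4 and equate their C4 entries.
Rows 1 and 2 agree on C3; apply C3→C4 and equate their C4 entries.
Rows 1 and 2 agree on C4; apply C4→C5 and equate their C5 entries.
Row 2 is now all distinguished symbols — the join is lossless.

Yes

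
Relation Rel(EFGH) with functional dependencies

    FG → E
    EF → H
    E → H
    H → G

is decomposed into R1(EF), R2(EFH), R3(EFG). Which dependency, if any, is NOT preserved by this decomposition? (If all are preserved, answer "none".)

H → G

Check H → G: no single fragment contains all of {GH}, and the restricted closure of {H} across the fragments never reaches {G}.
FG → E is preserved.
EF → H is preserved.
E → H is preserved.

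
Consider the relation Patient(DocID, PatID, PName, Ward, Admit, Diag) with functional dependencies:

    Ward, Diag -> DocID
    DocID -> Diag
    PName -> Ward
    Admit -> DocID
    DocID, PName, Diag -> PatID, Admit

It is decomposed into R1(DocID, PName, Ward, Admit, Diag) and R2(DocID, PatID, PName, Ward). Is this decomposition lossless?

Yes

Common attributes: R1 ∩ R2 = {DocID, PName, Ward}.
Closure of {DocID, PName, Ward}: DocID → Diag applies, adding Diag; DocID, PName, Diag → PatID, Admit applies, adding PatID, Admit. So (DocID, PName, Ward)⁺ = {DocID, PatID, PName, Ward, Admit, Diag}.
This closure contains every attribute of R1, so R1 ∩ R2 → R1. The join is lossless.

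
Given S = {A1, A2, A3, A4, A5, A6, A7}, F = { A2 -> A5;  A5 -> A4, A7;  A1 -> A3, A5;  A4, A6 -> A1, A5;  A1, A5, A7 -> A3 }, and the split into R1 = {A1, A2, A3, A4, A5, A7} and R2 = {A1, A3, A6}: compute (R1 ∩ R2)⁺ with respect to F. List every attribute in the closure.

A1, A3, A4, A5, A7

R1 ∩ R2 = {A1, A3}.
A1 → A3, A5 applies, adding A5
A5 → A4, A7 applies, adding A4, A7
Closure: {A1, A3, A4, A5, A7}.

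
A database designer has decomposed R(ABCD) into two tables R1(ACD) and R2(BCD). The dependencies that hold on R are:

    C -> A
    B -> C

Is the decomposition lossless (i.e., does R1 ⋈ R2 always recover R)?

Yes

Common attributes: R1 ∩ R2 = {CD}.
Closure of {CD}: C → A applies, adding A. So (CD)⁺ = {ACD}.
This closure contains every attribute of R1, so R1 ∩ R2 → R1. The join is lossless.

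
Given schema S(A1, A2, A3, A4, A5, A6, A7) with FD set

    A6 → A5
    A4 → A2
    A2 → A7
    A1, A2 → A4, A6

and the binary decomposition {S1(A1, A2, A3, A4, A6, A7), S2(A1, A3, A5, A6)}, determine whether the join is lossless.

Common attributes: S1 ∩ S2 = {A1, A3, A6}.
Closure of {A1, A3, A6}: A6 → A5 applies, adding A5. So (A1, A3, A6)⁺ = {A1, A3, A5, A6}.
This closure contains every attribute of S2, so S1 ∩ S2 → S2. The join is lossless.

Yes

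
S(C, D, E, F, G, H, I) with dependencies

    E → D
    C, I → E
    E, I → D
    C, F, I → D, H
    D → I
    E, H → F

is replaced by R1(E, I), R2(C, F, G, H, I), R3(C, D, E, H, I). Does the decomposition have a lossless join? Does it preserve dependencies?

lossless but not dependency-preserving

Lossless test (chase): Rows 1 and 3 agree on E; apply E→D and equate their D entries. Rows 2 and 3 agree on C, I; apply C, I→E and equate their E entries. Rows 1 and 2 agree on E, I; apply E, I→D and equate their D entries. Rows 2 and 3 agree on E, H; apply E, H→F and equate their F entries. Row 2 is now all distinguished symbols — the join is lossless.
Dependency preservation: the restricted closure of {E, H} across the fragments never reaches {F}, so E, H → F cannot be enforced without a join — not preserved.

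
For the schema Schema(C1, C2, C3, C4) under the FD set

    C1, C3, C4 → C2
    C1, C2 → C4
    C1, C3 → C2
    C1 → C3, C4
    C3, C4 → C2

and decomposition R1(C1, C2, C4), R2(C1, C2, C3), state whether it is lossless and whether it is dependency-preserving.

lossless but not dependency-preserving

Lossless test: (C1, C2)⁺ = {C1, C2, C3, C4}, which contains all of one fragment — lossless.
Dependency preservation: the restricted closure of {C3, C4} across the fragments never reaches {C2}, so C3, C4 → C2 cannot be enforced without a join — not preserved.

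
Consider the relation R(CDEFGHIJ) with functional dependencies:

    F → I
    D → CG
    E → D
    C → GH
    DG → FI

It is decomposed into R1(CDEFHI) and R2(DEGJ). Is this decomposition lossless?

Yes

Common attributes: R1 ∩ R2 = {DE}.
Closure of {DE}: D → CG applies, adding CG; C → GH applies, adding H; DG → FI applies, adding FI. So (DE)⁺ = {CDEFGHI}.
This closure contains every attribute of R1, so R1 ∩ R2 → R1. The join is lossless.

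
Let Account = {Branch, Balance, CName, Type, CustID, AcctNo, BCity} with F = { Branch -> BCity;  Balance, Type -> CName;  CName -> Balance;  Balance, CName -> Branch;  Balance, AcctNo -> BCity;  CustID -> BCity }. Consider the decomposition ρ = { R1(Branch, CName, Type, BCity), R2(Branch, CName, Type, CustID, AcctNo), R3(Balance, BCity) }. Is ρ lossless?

Chase test. Columns are Branch, Balance, CName, Type, CustID, AcctNo, BCity; row i has aⱼ where attribute j ∈ Ri, else bᵢⱼ.
Initial tableau (one row per fragment):
  row 1: a1 b12 a3 a4 b15 b16 a7
  row 2: a1 b22 a3 a4 a5 a6 b27
  row 3: b31 a2 b33 b34 b35 b36 a7
Rows 1 and 2 agree on Branch; apply Branch→BCity and equate their BCity entries.
Rows 1 and 2 agree on CName; apply CName→Balance and equate their Balance entries.
No row becomes fully distinguished — the join is lossy.

No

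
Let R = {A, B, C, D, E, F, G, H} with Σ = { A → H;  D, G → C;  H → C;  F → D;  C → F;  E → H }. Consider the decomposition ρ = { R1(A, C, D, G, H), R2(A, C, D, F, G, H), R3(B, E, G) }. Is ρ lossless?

Chase test. Columns are A, B, C, D, E, F, G, H; row i has aⱼ where attribute j ∈ Ri, else bᵢⱼ.
Initial tableau (one row per fragment):
  row 1: a1 b12 a3 a4 b15 b16 a7 a8
  row 2: a1 b22 a3 a4 b25 a6 a7 a8
  row 3: b31 a2 b33 b34 a5 b36 a7 b38
Rows 1 and 2 agree on C; apply C→F and equate their F entries.
No row becomes fully distinguished — the join is lossy.

No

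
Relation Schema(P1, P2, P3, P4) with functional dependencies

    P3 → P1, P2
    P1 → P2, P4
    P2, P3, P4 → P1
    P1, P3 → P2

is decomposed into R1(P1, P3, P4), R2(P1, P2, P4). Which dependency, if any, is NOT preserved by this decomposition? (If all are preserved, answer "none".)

P3 → P1, P2: restricted closure across fragments reaches P1, P2.
P1 → P2, P4 lies within R2.
P2, P3, P4 → P1: restricted closure across fragments reaches P1.
P1, P3 → P2: restricted closure across fragments reaches P2.
Every dependency is enforceable on the fragments, so the decomposition is dependency-preserving.

none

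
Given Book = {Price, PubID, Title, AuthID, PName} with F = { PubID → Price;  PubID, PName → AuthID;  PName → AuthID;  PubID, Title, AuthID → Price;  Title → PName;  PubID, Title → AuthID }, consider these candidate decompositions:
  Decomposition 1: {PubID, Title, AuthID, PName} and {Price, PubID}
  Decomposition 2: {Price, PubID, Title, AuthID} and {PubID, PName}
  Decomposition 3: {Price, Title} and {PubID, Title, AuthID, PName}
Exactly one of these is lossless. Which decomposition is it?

Decomposition 1

Decomposition 1: common = {PubID}, closure = {Price, PubID} → lossless.
Decomposition 2: common = {PubID}, closure = {Price, PubID} → lossy.
Decomposition 3: common = {Title}, closure = {Title, AuthID, PName} → lossy.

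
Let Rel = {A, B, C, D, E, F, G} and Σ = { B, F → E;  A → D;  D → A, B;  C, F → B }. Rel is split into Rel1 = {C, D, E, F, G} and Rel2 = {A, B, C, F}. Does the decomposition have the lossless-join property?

No

Common attributes: Rel1 ∩ Rel2 = {C, F}.
Closure of {C, F}: C, F → B applies, adding B; B, F → E applies, adding E. So (C, F)⁺ = {B, C, E, F}.
The closure contains neither all of Rel1 = {C, D, E, F, G} nor all of Rel2 = {A, B, C, F}, so the common attributes are not a superkey of either fragment. The join is lossy.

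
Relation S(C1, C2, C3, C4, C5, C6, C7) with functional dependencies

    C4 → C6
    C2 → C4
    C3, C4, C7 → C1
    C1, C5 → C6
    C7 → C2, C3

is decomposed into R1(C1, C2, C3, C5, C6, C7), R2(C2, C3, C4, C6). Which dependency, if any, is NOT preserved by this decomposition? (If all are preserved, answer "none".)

C4 → C6 lies within R2.
C2 → C4 lies within R2.
C3, C4, C7 → C1: restricted closure across fragments reaches C1.
C1, C5 → C6 lies within R1.
C7 → C2, C3 lies within R1.
Every dependency is enforceable on the fragments, so the decomposition is dependency-preserving.

none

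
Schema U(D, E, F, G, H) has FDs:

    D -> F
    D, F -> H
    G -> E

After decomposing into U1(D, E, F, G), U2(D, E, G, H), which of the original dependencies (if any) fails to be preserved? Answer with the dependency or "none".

D → F lies within U1.
D, F → H: restricted closure across fragments reaches H.
G → E lies within U1.
Every dependency is enforceable on the fragments, so the decomposition is dependency-preserving.

none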